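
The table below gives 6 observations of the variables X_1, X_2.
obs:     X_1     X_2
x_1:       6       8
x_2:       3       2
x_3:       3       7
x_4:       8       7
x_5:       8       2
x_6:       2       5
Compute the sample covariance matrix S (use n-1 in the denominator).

Step 1 — column means:
  mean(X_1) = (6 + 3 + 3 + 8 + 8 + 2) / 6 = 30/6 = 5
  mean(X_2) = (8 + 2 + 7 + 7 + 2 + 5) / 6 = 31/6 = 5.1667

Step 2 — sample covariance S[i,j] = (1/(n-1)) · Σ_k (x_{k,i} - mean_i) · (x_{k,j} - mean_j), with n-1 = 5.
  S[X_1,X_1] = ((1)·(1) + (-2)·(-2) + (-2)·(-2) + (3)·(3) + (3)·(3) + (-3)·(-3)) / 5 = 36/5 = 7.2
  S[X_1,X_2] = ((1)·(2.8333) + (-2)·(-3.1667) + (-2)·(1.8333) + (3)·(1.8333) + (3)·(-3.1667) + (-3)·(-0.1667)) / 5 = 2/5 = 0.4
  S[X_2,X_2] = ((2.8333)·(2.8333) + (-3.1667)·(-3.1667) + (1.8333)·(1.8333) + (1.8333)·(1.8333) + (-3.1667)·(-3.1667) + (-0.1667)·(-0.1667)) / 5 = 34.8333/5 = 6.9667

S is symmetric (S[j,i] = S[i,j]). Assembling:

S = [[7.2, 0.4],
 [0.4, 6.9667]]


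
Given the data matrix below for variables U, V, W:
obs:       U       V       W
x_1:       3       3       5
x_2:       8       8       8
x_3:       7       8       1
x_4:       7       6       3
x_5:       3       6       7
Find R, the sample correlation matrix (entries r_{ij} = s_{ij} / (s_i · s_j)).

Step 1 — column means:
  mean(U) = (3 + 8 + 7 + 7 + 3) / 5 = 28/5 = 5.6
  mean(V) = (3 + 8 + 8 + 6 + 6) / 5 = 31/5 = 6.2
  mean(W) = (5 + 8 + 1 + 3 + 7) / 5 = 24/5 = 4.8

Step 2 — sample variances and covariances s[i,j] = (1/(n-1)) · Σ_k (x_{k,i} - mean_i) · (x_{k,j} - mean_j), with n-1 = 4:
  s[U,U] = ((-2.6)·(-2.6) + (2.4)·(2.4) + (1.4)·(1.4) + (1.4)·(1.4) + (-2.6)·(-2.6)) / 4 = 23.2/4 = 5.8
  s[U,V] = ((-2.6)·(-3.2) + (2.4)·(1.8) + (1.4)·(1.8) + (1.4)·(-0.2) + (-2.6)·(-0.2)) / 4 = 15.4/4 = 3.85
  s[U,W] = ((-2.6)·(0.2) + (2.4)·(3.2) + (1.4)·(-3.8) + (1.4)·(-1.8) + (-2.6)·(2.2)) / 4 = -6.4/4 = -1.6
  s[V,V] = ((-3.2)·(-3.2) + (1.8)·(1.8) + (1.8)·(1.8) + (-0.2)·(-0.2) + (-0.2)·(-0.2)) / 4 = 16.8/4 = 4.2
  s[V,W] = ((-3.2)·(0.2) + (1.8)·(3.2) + (1.8)·(-3.8) + (-0.2)·(-1.8) + (-0.2)·(2.2)) / 4 = -1.8/4 = -0.45
  s[W,W] = ((0.2)·(0.2) + (3.2)·(3.2) + (-3.8)·(-3.8) + (-1.8)·(-1.8) + (2.2)·(2.2)) / 4 = 32.8/4 = 8.2
  Sample standard deviations s_i = √(s[i,i]):
  s(U) = √(5.8) = 2.4083
  s(V) = √(4.2) = 2.0494
  s(W) = √(8.2) = 2.8636

Step 3 — r_{ij} = s_{ij} / (s_i · s_j):
  r[U,U] = 1 (diagonal).
  r[U,V] = 3.85 / (2.4083 · 2.0494) = 3.85 / 4.9356 = 0.78
  r[U,W] = -1.6 / (2.4083 · 2.8636) = -1.6 / 6.8964 = -0.232
  r[V,V] = 1 (diagonal).
  r[V,W] = -0.45 / (2.0494 · 2.8636) = -0.45 / 5.8686 = -0.0767
  r[W,W] = 1 (diagonal).

R is symmetric with unit diagonal. Assembling:

R = [[1, 0.78, -0.232],
 [0.78, 1, -0.0767],
 [-0.232, -0.0767, 1]]


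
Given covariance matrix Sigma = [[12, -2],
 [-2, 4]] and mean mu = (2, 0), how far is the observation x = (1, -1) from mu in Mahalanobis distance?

Step 1 — centre the observation: (x - mu) = (-1, -1).

Step 2 — invert Sigma. det(Sigma) = 12·4 - (-2)² = 44.
  Sigma^{-1} = (1/det) · [[d, -b], [-b, a]] = [[0.0909, 0.0455],
 [0.0455, 0.2727]].

Step 3 — form the quadratic (x - mu)^T · Sigma^{-1} · (x - mu):
  Sigma^{-1} · (x - mu) = (-0.1364, -0.3182).
  (x - mu)^T · [Sigma^{-1} · (x - mu)] = (-1)·(-0.1364) + (-1)·(-0.3182) = 0.4545.

Step 4 — take square root: d = √(0.4545) ≈ 0.6742.

d(x, mu) = √(0.4545) ≈ 0.6742


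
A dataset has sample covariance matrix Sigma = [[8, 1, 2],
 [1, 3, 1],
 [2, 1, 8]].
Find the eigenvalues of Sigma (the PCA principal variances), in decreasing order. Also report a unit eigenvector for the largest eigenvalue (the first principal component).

Step 1 — characteristic polynomial p(λ) = det(λI - Sigma) = λ³ - tr·λ² + c_1·λ - det, where tr = trace, c_1 = sum of the principal 2×2 minors, det = det(Sigma):
  tr = 8 + 3 + 8 = 19,
  c_1 = (8·3 - (1)²) + (8·8 - (2)²) + (3·8 - (1)²) = 23 + 60 + 23 = 106,
  det = 8·(3·8 - (1)²) - (1)·((1)·8 - (1)·(2)) + (2)·((1)·(1) - 3·(2)) = 8·(23) - (1)·(6) + (2)·(-5) = 168.
  So p(λ) = λ³ - 19λ² + 106λ - 168.
Step 2 — look for an integer root (rational root theorem: any rational root is an integer divisor of 168). Testing λ = 6:
  p(6) = 216 - 684 + 636 - 168 = 0  ✓
  Dividing out (λ - 6): p(λ) = (λ - 6)(λ² - 13λ + 28).
Step 3 — remaining eigenvalues from the quadratic λ² - 13λ + 28 = 0:
  Δ = 13² - 4·28 = 169 - 112 = 57,  λ = (13 ± √57)/2 = (13 ± 7.5498)/2 ≈ 10.2749 or 2.7251.
  Sorted: λ_1 = 10.2749,  λ_2 = 6,  λ_3 = 2.7251  (check: sum = 19 = tr ✓).

Step 4 — unit eigenvector for λ_1 ≈ 10.2749: v spans the null space of (Sigma - λ_1 I), whose rows are
  r_1 = (-2.2749, 1, 2),  r_2 = (1, -7.2749, 1),  r_3 = (2, 1, -2.2749).
  v is orthogonal to every row, so take v ∝ r_1 × r_2 = ((1)·(1) - (2)·(-7.2749), (2)·(1) - (-2.2749)·(1), (-2.2749)·(-7.2749) - (1)·(1)) ≈ (15.5498, 4.2749, 15.5498).
  Let u = (15.5498, 4.2749, 15.5498).
  ||u|| = √((15.5498)² + (4.2749)² + (15.5498)²) = √(501.8696) ≈ 22.4024,  v_1 = u/||u|| ≈ (0.6941, 0.1908, 0.6941) (||v_1|| = 1).

λ_1 = 10.2749,  λ_2 = 6,  λ_3 = 2.7251;  v_1 ≈ (0.6941, 0.1908, 0.6941)


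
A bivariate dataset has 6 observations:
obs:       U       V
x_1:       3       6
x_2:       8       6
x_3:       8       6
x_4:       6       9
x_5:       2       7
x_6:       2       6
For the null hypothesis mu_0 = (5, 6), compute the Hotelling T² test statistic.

Step 1 — sample mean vector:
  mean(U) = (3 + 8 + 8 + 6 + 2 + 2) / 6 = 29/6 = 4.8333
  mean(V) = (6 + 6 + 6 + 9 + 7 + 6) / 6 = 40/6 = 6.6667
  x̄ = (4.8333, 6.6667),  deviation x̄ - mu_0 = (4.8333, 6.6667) - (5, 6) = (-0.1667, 0.6667).

Step 2 — sample covariance matrix, S[i,j] = (1/(n-1)) · Σ_k (x_{k,i} - mean_i) · (x_{k,j} - mean_j), divisor n-1 = 5:
  S[U,U] = ((-1.8333)·(-1.8333) + (3.1667)·(3.1667) + (3.1667)·(3.1667) + (1.1667)·(1.1667) + (-2.8333)·(-2.8333) + (-2.8333)·(-2.8333)) / 5 = 40.8333/5 = 8.1667
  S[U,V] = ((-1.8333)·(-0.6667) + (3.1667)·(-0.6667) + (3.1667)·(-0.6667) + (1.1667)·(2.3333) + (-2.8333)·(0.3333) + (-2.8333)·(-0.6667)) / 5 = 0.6667/5 = 0.1333
  S[V,V] = ((-0.6667)·(-0.6667) + (-0.6667)·(-0.6667) + (-0.6667)·(-0.6667) + (2.3333)·(2.3333) + (0.3333)·(0.3333) + (-0.6667)·(-0.6667)) / 5 = 7.3333/5 = 1.4667
  S = [[8.1667, 0.1333],
 [0.1333, 1.4667]].

Step 3 — invert S. det(S) = 8.1667·1.4667 - (0.1333)² = 11.96.
  S^{-1} = (1/det) · [[d, -b], [-b, a]] = [[0.1226, -0.0111],
 [-0.0111, 0.6828]].

Step 4 — quadratic form (x̄ - mu_0)^T · S^{-1} · (x̄ - mu_0):
  S^{-1} · (x̄ - mu_0) = (-0.0279, 0.4571),
  (x̄ - mu_0)^T · [...] = (-0.1667)·(-0.0279) + (0.6667)·(0.4571) = 0.3094.

Step 5 — scale by n: T² = 6 · 0.3094 = 1.8562.

T² ≈ 1.8562


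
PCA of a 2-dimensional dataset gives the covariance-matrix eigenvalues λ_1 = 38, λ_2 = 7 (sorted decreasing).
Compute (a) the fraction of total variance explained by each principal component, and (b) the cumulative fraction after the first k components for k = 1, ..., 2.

Step 1 — total variance = trace(Sigma) = Σ λ_i = 38 + 7 = 45.

Step 2 — fraction explained by component i = λ_i / Σ λ:
  PC1: 38/45 = 0.8444
  PC2: 7/45 = 0.1556

Step 3 — cumulative fraction after k components = (λ_1 + ... + λ_k) / Σ λ:
  k = 1: 38/45 = 0.8444
  k = 2: (38 + 7)/45 = 45/45 = 1

Summary (fraction, with percent):

explained: PC1 0.8444 (84.44%), PC2 0.1556 (15.56%);  cumulative: 0.8444, 1


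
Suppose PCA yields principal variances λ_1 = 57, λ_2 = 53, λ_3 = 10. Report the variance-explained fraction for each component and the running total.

Step 1 — total variance = trace(Sigma) = Σ λ_i = 57 + 53 + 10 = 120.

Step 2 — fraction explained by component i = λ_i / Σ λ:
  PC1: 57/120 = 0.475
  PC2: 53/120 = 0.4417
  PC3: 10/120 = 0.0833

Step 3 — cumulative fraction after k components = (λ_1 + ... + λ_k) / Σ λ:
  k = 1: 57/120 = 0.475
  k = 2: (57 + 53)/120 = 110/120 = 0.9167
  k = 3: (57 + 53 + 10)/120 = 120/120 = 1

Summary (fraction, with percent):

explained: PC1 0.475 (47.5%), PC2 0.4417 (44.17%), PC3 0.0833 (8.33%);  cumulative: 0.475, 0.9167, 1


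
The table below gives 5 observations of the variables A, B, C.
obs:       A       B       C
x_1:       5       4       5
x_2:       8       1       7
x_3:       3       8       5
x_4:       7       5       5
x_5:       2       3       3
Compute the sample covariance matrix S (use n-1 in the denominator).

Step 1 — column means:
  mean(A) = (5 + 8 + 3 + 7 + 2) / 5 = 25/5 = 5
  mean(B) = (4 + 1 + 8 + 5 + 3) / 5 = 21/5 = 4.2
  mean(C) = (5 + 7 + 5 + 5 + 3) / 5 = 25/5 = 5

Step 2 — sample covariance S[i,j] = (1/(n-1)) · Σ_k (x_{k,i} - mean_i) · (x_{k,j} - mean_j), with n-1 = 4.
  S[A,A] = ((0)·(0) + (3)·(3) + (-2)·(-2) + (2)·(2) + (-3)·(-3)) / 4 = 26/4 = 6.5
  S[A,B] = ((0)·(-0.2) + (3)·(-3.2) + (-2)·(3.8) + (2)·(0.8) + (-3)·(-1.2)) / 4 = -12/4 = -3
  S[A,C] = ((0)·(0) + (3)·(2) + (-2)·(0) + (2)·(0) + (-3)·(-2)) / 4 = 12/4 = 3
  S[B,B] = ((-0.2)·(-0.2) + (-3.2)·(-3.2) + (3.8)·(3.8) + (0.8)·(0.8) + (-1.2)·(-1.2)) / 4 = 26.8/4 = 6.7
  S[B,C] = ((-0.2)·(0) + (-3.2)·(2) + (3.8)·(0) + (0.8)·(0) + (-1.2)·(-2)) / 4 = -4/4 = -1
  S[C,C] = ((0)·(0) + (2)·(2) + (0)·(0) + (0)·(0) + (-2)·(-2)) / 4 = 8/4 = 2

S is symmetric (S[j,i] = S[i,j]). Assembling:

S = [[6.5, -3, 3],
 [-3, 6.7, -1],
 [3, -1, 2]]


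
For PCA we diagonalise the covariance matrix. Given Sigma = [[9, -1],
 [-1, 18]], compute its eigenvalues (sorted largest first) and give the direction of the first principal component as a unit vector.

Step 1 — characteristic polynomial of 2×2 Sigma:
  det(Sigma - λI) = λ² - trace · λ + det = 0.
  trace = 9 + 18 = 27, det = 9·18 - (-1)² = 161.
Step 2 — discriminant:
  Δ = trace² - 4·det = 729 - 644 = 85.
Step 3 — eigenvalues:
  λ = (trace ± √Δ)/2 = (27 ± 9.2195)/2,
  λ_1 = 18.1098,  λ_2 = 8.8902.

Step 4 — unit eigenvector for λ_1: solve (Sigma - λ_1 I)v = 0. First row:
  (9 - 18.1098)·v_x + (-1)·v_y = 0, i.e. (-9.1098)·v_x + (-1)·v_y = 0,
  so v ∝ (b, λ_1 - a) = (-1, 9.1098); multiply by -1 so the first entry is positive: u = (1, -9.1098).
  ||u|| = √((1)² + (-9.1098)²) = √(83.988) ≈ 9.1645,
  v_1 = u/||u|| ≈ (0.1091, -0.994) (||v_1|| = 1).

λ_1 = 18.1098,  λ_2 = 8.8902;  v_1 ≈ (0.1091, -0.994)


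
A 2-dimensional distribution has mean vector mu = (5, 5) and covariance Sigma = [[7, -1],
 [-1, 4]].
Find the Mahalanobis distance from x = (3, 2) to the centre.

Step 1 — centre the observation: (x - mu) = (-2, -3).

Step 2 — invert Sigma. det(Sigma) = 7·4 - (-1)² = 27.
  Sigma^{-1} = (1/det) · [[d, -b], [-b, a]] = [[0.1481, 0.037],
 [0.037, 0.2593]].

Step 3 — form the quadratic (x - mu)^T · Sigma^{-1} · (x - mu):
  Sigma^{-1} · (x - mu) = (-0.4074, -0.8519).
  (x - mu)^T · [Sigma^{-1} · (x - mu)] = (-2)·(-0.4074) + (-3)·(-0.8519) = 3.3704.

Step 4 — take square root: d = √(3.3704) ≈ 1.8359.

d(x, mu) = √(3.3704) ≈ 1.8359


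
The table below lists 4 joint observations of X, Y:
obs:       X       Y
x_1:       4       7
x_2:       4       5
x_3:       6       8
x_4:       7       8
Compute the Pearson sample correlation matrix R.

Step 1 — column means:
  mean(X) = (4 + 4 + 6 + 7) / 4 = 21/4 = 5.25
  mean(Y) = (7 + 5 + 8 + 8) / 4 = 28/4 = 7

Step 2 — sample variances and covariances s[i,j] = (1/(n-1)) · Σ_k (x_{k,i} - mean_i) · (x_{k,j} - mean_j), with n-1 = 3:
  s[X,X] = ((-1.25)·(-1.25) + (-1.25)·(-1.25) + (0.75)·(0.75) + (1.75)·(1.75)) / 3 = 6.75/3 = 2.25
  s[X,Y] = ((-1.25)·(0) + (-1.25)·(-2) + (0.75)·(1) + (1.75)·(1)) / 3 = 5/3 = 1.6667
  s[Y,Y] = ((0)·(0) + (-2)·(-2) + (1)·(1) + (1)·(1)) / 3 = 6/3 = 2
  Sample standard deviations s_i = √(s[i,i]):
  s(X) = √(2.25) = 1.5
  s(Y) = √(2) = 1.4142

Step 3 — r_{ij} = s_{ij} / (s_i · s_j):
  r[X,X] = 1 (diagonal).
  r[X,Y] = 1.6667 / (1.5 · 1.4142) = 1.6667 / 2.1213 = 0.7857
  r[Y,Y] = 1 (diagonal).

R is symmetric with unit diagonal. Assembling:

R = [[1, 0.7857],
 [0.7857, 1]]


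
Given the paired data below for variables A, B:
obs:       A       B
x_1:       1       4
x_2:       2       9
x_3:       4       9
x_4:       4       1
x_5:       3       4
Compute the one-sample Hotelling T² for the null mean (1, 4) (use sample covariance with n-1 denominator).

Step 1 — sample mean vector:
  mean(A) = (1 + 2 + 4 + 4 + 3) / 5 = 14/5 = 2.8
  mean(B) = (4 + 9 + 9 + 1 + 4) / 5 = 27/5 = 5.4
  x̄ = (2.8, 5.4),  deviation x̄ - mu_0 = (2.8, 5.4) - (1, 4) = (1.8, 1.4).

Step 2 — sample covariance matrix, S[i,j] = (1/(n-1)) · Σ_k (x_{k,i} - mean_i) · (x_{k,j} - mean_j), divisor n-1 = 4:
  S[A,A] = ((-1.8)·(-1.8) + (-0.8)·(-0.8) + (1.2)·(1.2) + (1.2)·(1.2) + (0.2)·(0.2)) / 4 = 6.8/4 = 1.7
  S[A,B] = ((-1.8)·(-1.4) + (-0.8)·(3.6) + (1.2)·(3.6) + (1.2)·(-4.4) + (0.2)·(-1.4)) / 4 = -1.6/4 = -0.4
  S[B,B] = ((-1.4)·(-1.4) + (3.6)·(3.6) + (3.6)·(3.6) + (-4.4)·(-4.4) + (-1.4)·(-1.4)) / 4 = 49.2/4 = 12.3
  S = [[1.7, -0.4],
 [-0.4, 12.3]].

Step 3 — invert S. det(S) = 1.7·12.3 - (-0.4)² = 20.75.
  S^{-1} = (1/det) · [[d, -b], [-b, a]] = [[0.5928, 0.0193],
 [0.0193, 0.0819]].

Step 4 — quadratic form (x̄ - mu_0)^T · S^{-1} · (x̄ - mu_0):
  S^{-1} · (x̄ - mu_0) = (1.094, 0.1494),
  (x̄ - mu_0)^T · [...] = (1.8)·(1.094) + (1.4)·(0.1494) = 2.1783.

Step 5 — scale by n: T² = 5 · 2.1783 = 10.8916.

T² ≈ 10.8916


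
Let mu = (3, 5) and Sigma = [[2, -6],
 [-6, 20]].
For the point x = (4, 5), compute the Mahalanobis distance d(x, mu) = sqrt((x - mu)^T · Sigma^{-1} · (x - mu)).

Step 1 — centre the observation: (x - mu) = (1, 0).

Step 2 — invert Sigma. det(Sigma) = 2·20 - (-6)² = 4.
  Sigma^{-1} = (1/det) · [[d, -b], [-b, a]] = [[5, 1.5],
 [1.5, 0.5]].

Step 3 — form the quadratic (x - mu)^T · Sigma^{-1} · (x - mu):
  Sigma^{-1} · (x - mu) = (5, 1.5).
  (x - mu)^T · [Sigma^{-1} · (x - mu)] = (1)·(5) + (0)·(1.5) = 5.

Step 4 — take square root: d = √(5) ≈ 2.2361.

d(x, mu) = √(5) ≈ 2.2361


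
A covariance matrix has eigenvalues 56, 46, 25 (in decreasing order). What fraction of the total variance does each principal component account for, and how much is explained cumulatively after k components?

Step 1 — total variance = trace(Sigma) = Σ λ_i = 56 + 46 + 25 = 127.

Step 2 — fraction explained by component i = λ_i / Σ λ:
  PC1: 56/127 = 0.4409
  PC2: 46/127 = 0.3622
  PC3: 25/127 = 0.1969

Step 3 — cumulative fraction after k components = (λ_1 + ... + λ_k) / Σ λ:
  k = 1: 56/127 = 0.4409
  k = 2: (56 + 46)/127 = 102/127 = 0.8031
  k = 3: (56 + 46 + 25)/127 = 127/127 = 1

Summary (fraction, with percent):

explained: PC1 0.4409 (44.09%), PC2 0.3622 (36.22%), PC3 0.1969 (19.69%);  cumulative: 0.4409, 0.8031, 1


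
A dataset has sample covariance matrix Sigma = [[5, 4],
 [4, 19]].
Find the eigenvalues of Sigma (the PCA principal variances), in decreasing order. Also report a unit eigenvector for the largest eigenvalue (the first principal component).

Step 1 — characteristic polynomial of 2×2 Sigma:
  det(Sigma - λI) = λ² - trace · λ + det = 0.
  trace = 5 + 19 = 24, det = 5·19 - (4)² = 79.
Step 2 — discriminant:
  Δ = trace² - 4·det = 576 - 316 = 260.
Step 3 — eigenvalues:
  λ = (trace ± √Δ)/2 = (24 ± 16.1245)/2,
  λ_1 = 20.0623,  λ_2 = 3.9377.

Step 4 — unit eigenvector for λ_1: solve (Sigma - λ_1 I)v = 0. First row:
  (5 - 20.0623)·v_x + (4)·v_y = 0, i.e. (-15.0623)·v_x + (4)·v_y = 0,
  so v ∝ (b, λ_1 - a) = (4, 15.0623) = u.
  ||u|| = √((4)² + (15.0623)²) = √(242.8716) ≈ 15.5843,
  v_1 = u/||u|| ≈ (0.2567, 0.9665) (||v_1|| = 1).

λ_1 = 20.0623,  λ_2 = 3.9377;  v_1 ≈ (0.2567, 0.9665)


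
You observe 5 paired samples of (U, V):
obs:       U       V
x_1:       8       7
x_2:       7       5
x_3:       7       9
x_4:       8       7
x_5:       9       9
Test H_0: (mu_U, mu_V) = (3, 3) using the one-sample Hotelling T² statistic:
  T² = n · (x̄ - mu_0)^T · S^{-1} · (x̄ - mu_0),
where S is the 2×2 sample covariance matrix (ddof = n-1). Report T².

Step 1 — sample mean vector:
  mean(U) = (8 + 7 + 7 + 8 + 9) / 5 = 39/5 = 7.8
  mean(V) = (7 + 5 + 9 + 7 + 9) / 5 = 37/5 = 7.4
  x̄ = (7.8, 7.4),  deviation x̄ - mu_0 = (7.8, 7.4) - (3, 3) = (4.8, 4.4).

Step 2 — sample covariance matrix, S[i,j] = (1/(n-1)) · Σ_k (x_{k,i} - mean_i) · (x_{k,j} - mean_j), divisor n-1 = 4:
  S[U,U] = ((0.2)·(0.2) + (-0.8)·(-0.8) + (-0.8)·(-0.8) + (0.2)·(0.2) + (1.2)·(1.2)) / 4 = 2.8/4 = 0.7
  S[U,V] = ((0.2)·(-0.4) + (-0.8)·(-2.4) + (-0.8)·(1.6) + (0.2)·(-0.4) + (1.2)·(1.6)) / 4 = 2.4/4 = 0.6
  S[V,V] = ((-0.4)·(-0.4) + (-2.4)·(-2.4) + (1.6)·(1.6) + (-0.4)·(-0.4) + (1.6)·(1.6)) / 4 = 11.2/4 = 2.8
  S = [[0.7, 0.6],
 [0.6, 2.8]].

Step 3 — invert S. det(S) = 0.7·2.8 - (0.6)² = 1.6.
  S^{-1} = (1/det) · [[d, -b], [-b, a]] = [[1.75, -0.375],
 [-0.375, 0.4375]].

Step 4 — quadratic form (x̄ - mu_0)^T · S^{-1} · (x̄ - mu_0):
  S^{-1} · (x̄ - mu_0) = (6.75, 0.125),
  (x̄ - mu_0)^T · [...] = (4.8)·(6.75) + (4.4)·(0.125) = 32.95.

Step 5 — scale by n: T² = 5 · 32.95 = 164.75.

T² ≈ 164.75


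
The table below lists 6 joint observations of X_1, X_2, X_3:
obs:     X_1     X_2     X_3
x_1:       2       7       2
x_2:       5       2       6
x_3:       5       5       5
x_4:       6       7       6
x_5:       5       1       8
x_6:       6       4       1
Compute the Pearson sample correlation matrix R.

Step 1 — column means:
  mean(X_1) = (2 + 5 + 5 + 6 + 5 + 6) / 6 = 29/6 = 4.8333
  mean(X_2) = (7 + 2 + 5 + 7 + 1 + 4) / 6 = 26/6 = 4.3333
  mean(X_3) = (2 + 6 + 5 + 6 + 8 + 1) / 6 = 28/6 = 4.6667

Step 2 — sample variances and covariances s[i,j] = (1/(n-1)) · Σ_k (x_{k,i} - mean_i) · (x_{k,j} - mean_j), with n-1 = 5:
  s[X_1,X_1] = ((-2.8333)·(-2.8333) + (0.1667)·(0.1667) + (0.1667)·(0.1667) + (1.1667)·(1.1667) + (0.1667)·(0.1667) + (1.1667)·(1.1667)) / 5 = 10.8333/5 = 2.1667
  s[X_1,X_2] = ((-2.8333)·(2.6667) + (0.1667)·(-2.3333) + (0.1667)·(0.6667) + (1.1667)·(2.6667) + (0.1667)·(-3.3333) + (1.1667)·(-0.3333)) / 5 = -5.6667/5 = -1.1333
  s[X_1,X_3] = ((-2.8333)·(-2.6667) + (0.1667)·(1.3333) + (0.1667)·(0.3333) + (1.1667)·(1.3333) + (0.1667)·(3.3333) + (1.1667)·(-3.6667)) / 5 = 5.6667/5 = 1.1333
  s[X_2,X_2] = ((2.6667)·(2.6667) + (-2.3333)·(-2.3333) + (0.6667)·(0.6667) + (2.6667)·(2.6667) + (-3.3333)·(-3.3333) + (-0.3333)·(-0.3333)) / 5 = 31.3333/5 = 6.2667
  s[X_2,X_3] = ((2.6667)·(-2.6667) + (-2.3333)·(1.3333) + (0.6667)·(0.3333) + (2.6667)·(1.3333) + (-3.3333)·(3.3333) + (-0.3333)·(-3.6667)) / 5 = -16.3333/5 = -3.2667
  s[X_3,X_3] = ((-2.6667)·(-2.6667) + (1.3333)·(1.3333) + (0.3333)·(0.3333) + (1.3333)·(1.3333) + (3.3333)·(3.3333) + (-3.6667)·(-3.6667)) / 5 = 35.3333/5 = 7.0667
  Sample standard deviations s_i = √(s[i,i]):
  s(X_1) = √(2.1667) = 1.472
  s(X_2) = √(6.2667) = 2.5033
  s(X_3) = √(7.0667) = 2.6583

Step 3 — r_{ij} = s_{ij} / (s_i · s_j):
  r[X_1,X_1] = 1 (diagonal).
  r[X_1,X_2] = -1.1333 / (1.472 · 2.5033) = -1.1333 / 3.6848 = -0.3076
  r[X_1,X_3] = 1.1333 / (1.472 · 2.6583) = 1.1333 / 3.9129 = 0.2896
  r[X_2,X_2] = 1 (diagonal).
  r[X_2,X_3] = -3.2667 / (2.5033 · 2.6583) = -3.2667 / 6.6547 = -0.4909
  r[X_3,X_3] = 1 (diagonal).

R is symmetric with unit diagonal. Assembling:

R = [[1, -0.3076, 0.2896],
 [-0.3076, 1, -0.4909],
 [0.2896, -0.4909, 1]]


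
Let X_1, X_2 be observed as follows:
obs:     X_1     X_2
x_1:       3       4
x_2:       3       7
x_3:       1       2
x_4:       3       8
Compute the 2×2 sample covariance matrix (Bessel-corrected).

Step 1 — column means:
  mean(X_1) = (3 + 3 + 1 + 3) / 4 = 10/4 = 2.5
  mean(X_2) = (4 + 7 + 2 + 8) / 4 = 21/4 = 5.25

Step 2 — sample covariance S[i,j] = (1/(n-1)) · Σ_k (x_{k,i} - mean_i) · (x_{k,j} - mean_j), with n-1 = 3.
  S[X_1,X_1] = ((0.5)·(0.5) + (0.5)·(0.5) + (-1.5)·(-1.5) + (0.5)·(0.5)) / 3 = 3/3 = 1
  S[X_1,X_2] = ((0.5)·(-1.25) + (0.5)·(1.75) + (-1.5)·(-3.25) + (0.5)·(2.75)) / 3 = 6.5/3 = 2.1667
  S[X_2,X_2] = ((-1.25)·(-1.25) + (1.75)·(1.75) + (-3.25)·(-3.25) + (2.75)·(2.75)) / 3 = 22.75/3 = 7.5833

S is symmetric (S[j,i] = S[i,j]). Assembling:

S = [[1, 2.1667],
 [2.1667, 7.5833]]


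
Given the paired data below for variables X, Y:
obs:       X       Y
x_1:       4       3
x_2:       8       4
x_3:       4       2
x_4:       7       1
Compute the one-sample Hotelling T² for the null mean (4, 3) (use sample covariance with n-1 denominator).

Step 1 — sample mean vector:
  mean(X) = (4 + 8 + 4 + 7) / 4 = 23/4 = 5.75
  mean(Y) = (3 + 4 + 2 + 1) / 4 = 10/4 = 2.5
  x̄ = (5.75, 2.5),  deviation x̄ - mu_0 = (5.75, 2.5) - (4, 3) = (1.75, -0.5).

Step 2 — sample covariance matrix, S[i,j] = (1/(n-1)) · Σ_k (x_{k,i} - mean_i) · (x_{k,j} - mean_j), divisor n-1 = 3:
  S[X,X] = ((-1.75)·(-1.75) + (2.25)·(2.25) + (-1.75)·(-1.75) + (1.25)·(1.25)) / 3 = 12.75/3 = 4.25
  S[X,Y] = ((-1.75)·(0.5) + (2.25)·(1.5) + (-1.75)·(-0.5) + (1.25)·(-1.5)) / 3 = 1.5/3 = 0.5
  S[Y,Y] = ((0.5)·(0.5) + (1.5)·(1.5) + (-0.5)·(-0.5) + (-1.5)·(-1.5)) / 3 = 5/3 = 1.6667
  S = [[4.25, 0.5],
 [0.5, 1.6667]].

Step 3 — invert S. det(S) = 4.25·1.6667 - (0.5)² = 6.8333.
  S^{-1} = (1/det) · [[d, -b], [-b, a]] = [[0.2439, -0.0732],
 [-0.0732, 0.622]].

Step 4 — quadratic form (x̄ - mu_0)^T · S^{-1} · (x̄ - mu_0):
  S^{-1} · (x̄ - mu_0) = (0.4634, -0.439),
  (x̄ - mu_0)^T · [...] = (1.75)·(0.4634) + (-0.5)·(-0.439) = 1.0305.

Step 5 — scale by n: T² = 4 · 1.0305 = 4.122.

T² ≈ 4.122


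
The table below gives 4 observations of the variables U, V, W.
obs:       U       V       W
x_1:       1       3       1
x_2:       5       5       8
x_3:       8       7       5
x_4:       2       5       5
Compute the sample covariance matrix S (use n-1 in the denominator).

Step 1 — column means:
  mean(U) = (1 + 5 + 8 + 2) / 4 = 16/4 = 4
  mean(V) = (3 + 5 + 7 + 5) / 4 = 20/4 = 5
  mean(W) = (1 + 8 + 5 + 5) / 4 = 19/4 = 4.75

Step 2 — sample covariance S[i,j] = (1/(n-1)) · Σ_k (x_{k,i} - mean_i) · (x_{k,j} - mean_j), with n-1 = 3.
  S[U,U] = ((-3)·(-3) + (1)·(1) + (4)·(4) + (-2)·(-2)) / 3 = 30/3 = 10
  S[U,V] = ((-3)·(-2) + (1)·(0) + (4)·(2) + (-2)·(0)) / 3 = 14/3 = 4.6667
  S[U,W] = ((-3)·(-3.75) + (1)·(3.25) + (4)·(0.25) + (-2)·(0.25)) / 3 = 15/3 = 5
  S[V,V] = ((-2)·(-2) + (0)·(0) + (2)·(2) + (0)·(0)) / 3 = 8/3 = 2.6667
  S[V,W] = ((-2)·(-3.75) + (0)·(3.25) + (2)·(0.25) + (0)·(0.25)) / 3 = 8/3 = 2.6667
  S[W,W] = ((-3.75)·(-3.75) + (3.25)·(3.25) + (0.25)·(0.25) + (0.25)·(0.25)) / 3 = 24.75/3 = 8.25

S is symmetric (S[j,i] = S[i,j]). Assembling:

S = [[10, 4.6667, 5],
 [4.6667, 2.6667, 2.6667],
 [5, 2.6667, 8.25]]


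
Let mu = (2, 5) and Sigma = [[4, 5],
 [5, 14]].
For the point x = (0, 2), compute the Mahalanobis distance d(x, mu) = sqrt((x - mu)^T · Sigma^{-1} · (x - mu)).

Step 1 — centre the observation: (x - mu) = (-2, -3).

Step 2 — invert Sigma. det(Sigma) = 4·14 - (5)² = 31.
  Sigma^{-1} = (1/det) · [[d, -b], [-b, a]] = [[0.4516, -0.1613],
 [-0.1613, 0.129]].

Step 3 — form the quadratic (x - mu)^T · Sigma^{-1} · (x - mu):
  Sigma^{-1} · (x - mu) = (-0.4194, -0.0645).
  (x - mu)^T · [Sigma^{-1} · (x - mu)] = (-2)·(-0.4194) + (-3)·(-0.0645) = 1.0323.

Step 4 — take square root: d = √(1.0323) ≈ 1.016.

d(x, mu) = √(1.0323) ≈ 1.016


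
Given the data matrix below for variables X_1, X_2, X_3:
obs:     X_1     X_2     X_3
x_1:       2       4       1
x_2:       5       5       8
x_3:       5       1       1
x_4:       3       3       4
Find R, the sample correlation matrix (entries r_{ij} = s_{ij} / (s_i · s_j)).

Step 1 — column means:
  mean(X_1) = (2 + 5 + 5 + 3) / 4 = 15/4 = 3.75
  mean(X_2) = (4 + 5 + 1 + 3) / 4 = 13/4 = 3.25
  mean(X_3) = (1 + 8 + 1 + 4) / 4 = 14/4 = 3.5

Step 2 — sample variances and covariances s[i,j] = (1/(n-1)) · Σ_k (x_{k,i} - mean_i) · (x_{k,j} - mean_j), with n-1 = 3:
  s[X_1,X_1] = ((-1.75)·(-1.75) + (1.25)·(1.25) + (1.25)·(1.25) + (-0.75)·(-0.75)) / 3 = 6.75/3 = 2.25
  s[X_1,X_2] = ((-1.75)·(0.75) + (1.25)·(1.75) + (1.25)·(-2.25) + (-0.75)·(-0.25)) / 3 = -1.75/3 = -0.5833
  s[X_1,X_3] = ((-1.75)·(-2.5) + (1.25)·(4.5) + (1.25)·(-2.5) + (-0.75)·(0.5)) / 3 = 6.5/3 = 2.1667
  s[X_2,X_2] = ((0.75)·(0.75) + (1.75)·(1.75) + (-2.25)·(-2.25) + (-0.25)·(-0.25)) / 3 = 8.75/3 = 2.9167
  s[X_2,X_3] = ((0.75)·(-2.5) + (1.75)·(4.5) + (-2.25)·(-2.5) + (-0.25)·(0.5)) / 3 = 11.5/3 = 3.8333
  s[X_3,X_3] = ((-2.5)·(-2.5) + (4.5)·(4.5) + (-2.5)·(-2.5) + (0.5)·(0.5)) / 3 = 33/3 = 11
  Sample standard deviations s_i = √(s[i,i]):
  s(X_1) = √(2.25) = 1.5
  s(X_2) = √(2.9167) = 1.7078
  s(X_3) = √(11) = 3.3166

Step 3 — r_{ij} = s_{ij} / (s_i · s_j):
  r[X_1,X_1] = 1 (diagonal).
  r[X_1,X_2] = -0.5833 / (1.5 · 1.7078) = -0.5833 / 2.5617 = -0.2277
  r[X_1,X_3] = 2.1667 / (1.5 · 3.3166) = 2.1667 / 4.9749 = 0.4355
  r[X_2,X_2] = 1 (diagonal).
  r[X_2,X_3] = 3.8333 / (1.7078 · 3.3166) = 3.8333 / 5.6642 = 0.6768
  r[X_3,X_3] = 1 (diagonal).

R is symmetric with unit diagonal. Assembling:

R = [[1, -0.2277, 0.4355],
 [-0.2277, 1, 0.6768],
 [0.4355, 0.6768, 1]]


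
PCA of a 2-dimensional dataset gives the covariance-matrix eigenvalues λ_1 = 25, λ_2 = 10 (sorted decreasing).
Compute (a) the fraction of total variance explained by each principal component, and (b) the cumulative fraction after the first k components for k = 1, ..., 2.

Step 1 — total variance = trace(Sigma) = Σ λ_i = 25 + 10 = 35.

Step 2 — fraction explained by component i = λ_i / Σ λ:
  PC1: 25/35 = 0.7143
  PC2: 10/35 = 0.2857

Step 3 — cumulative fraction after k components = (λ_1 + ... + λ_k) / Σ λ:
  k = 1: 25/35 = 0.7143
  k = 2: (25 + 10)/35 = 35/35 = 1

Summary (fraction, with percent):

explained: PC1 0.7143 (71.43%), PC2 0.2857 (28.57%);  cumulative: 0.7143, 1


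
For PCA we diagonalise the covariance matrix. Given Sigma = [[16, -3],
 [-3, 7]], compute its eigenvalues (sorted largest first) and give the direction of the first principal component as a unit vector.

Step 1 — characteristic polynomial of 2×2 Sigma:
  det(Sigma - λI) = λ² - trace · λ + det = 0.
  trace = 16 + 7 = 23, det = 16·7 - (-3)² = 103.
Step 2 — discriminant:
  Δ = trace² - 4·det = 529 - 412 = 117.
Step 3 — eigenvalues:
  λ = (trace ± √Δ)/2 = (23 ± 10.8167)/2,
  λ_1 = 16.9083,  λ_2 = 6.0917.

Step 4 — unit eigenvector for λ_1: solve (Sigma - λ_1 I)v = 0. First row:
  (16 - 16.9083)·v_x + (-3)·v_y = 0, i.e. (-0.9083)·v_x + (-3)·v_y = 0,
  so v ∝ (b, λ_1 - a) = (-3, 0.9083); multiply by -1 so the first entry is positive: u = (3, -0.9083).
  ||u|| = √((3)² + (-0.9083)²) = √(9.8251) ≈ 3.1345,
  v_1 = u/||u|| ≈ (0.9571, -0.2898) (||v_1|| = 1).

λ_1 = 16.9083,  λ_2 = 6.0917;  v_1 ≈ (0.9571, -0.2898)


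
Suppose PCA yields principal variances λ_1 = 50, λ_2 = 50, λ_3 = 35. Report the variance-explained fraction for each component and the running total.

Step 1 — total variance = trace(Sigma) = Σ λ_i = 50 + 50 + 35 = 135.

Step 2 — fraction explained by component i = λ_i / Σ λ:
  PC1: 50/135 = 0.3704
  PC2: 50/135 = 0.3704
  PC3: 35/135 = 0.2593

Step 3 — cumulative fraction after k components = (λ_1 + ... + λ_k) / Σ λ:
  k = 1: 50/135 = 0.3704
  k = 2: (50 + 50)/135 = 100/135 = 0.7407
  k = 3: (50 + 50 + 35)/135 = 135/135 = 1

Summary (fraction, with percent):

explained: PC1 0.3704 (37.04%), PC2 0.3704 (37.04%), PC3 0.2593 (25.93%);  cumulative: 0.3704, 0.7407, 1


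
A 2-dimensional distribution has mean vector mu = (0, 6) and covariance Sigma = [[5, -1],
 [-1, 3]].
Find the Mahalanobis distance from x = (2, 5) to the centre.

Step 1 — centre the observation: (x - mu) = (2, -1).

Step 2 — invert Sigma. det(Sigma) = 5·3 - (-1)² = 14.
  Sigma^{-1} = (1/det) · [[d, -b], [-b, a]] = [[0.2143, 0.0714],
 [0.0714, 0.3571]].

Step 3 — form the quadratic (x - mu)^T · Sigma^{-1} · (x - mu):
  Sigma^{-1} · (x - mu) = (0.3571, -0.2143).
  (x - mu)^T · [Sigma^{-1} · (x - mu)] = (2)·(0.3571) + (-1)·(-0.2143) = 0.9286.

Step 4 — take square root: d = √(0.9286) ≈ 0.9636.

d(x, mu) = √(0.9286) ≈ 0.9636


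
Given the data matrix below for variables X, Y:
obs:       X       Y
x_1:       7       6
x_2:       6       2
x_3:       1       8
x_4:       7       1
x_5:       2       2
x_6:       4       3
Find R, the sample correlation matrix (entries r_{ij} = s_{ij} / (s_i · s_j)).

Step 1 — column means:
  mean(X) = (7 + 6 + 1 + 7 + 2 + 4) / 6 = 27/6 = 4.5
  mean(Y) = (6 + 2 + 8 + 1 + 2 + 3) / 6 = 22/6 = 3.6667

Step 2 — sample variances and covariances s[i,j] = (1/(n-1)) · Σ_k (x_{k,i} - mean_i) · (x_{k,j} - mean_j), with n-1 = 5:
  s[X,X] = ((2.5)·(2.5) + (1.5)·(1.5) + (-3.5)·(-3.5) + (2.5)·(2.5) + (-2.5)·(-2.5) + (-0.5)·(-0.5)) / 5 = 33.5/5 = 6.7
  s[X,Y] = ((2.5)·(2.3333) + (1.5)·(-1.6667) + (-3.5)·(4.3333) + (2.5)·(-2.6667) + (-2.5)·(-1.6667) + (-0.5)·(-0.6667)) / 5 = -14/5 = -2.8
  s[Y,Y] = ((2.3333)·(2.3333) + (-1.6667)·(-1.6667) + (4.3333)·(4.3333) + (-2.6667)·(-2.6667) + (-1.6667)·(-1.6667) + (-0.6667)·(-0.6667)) / 5 = 37.3333/5 = 7.4667
  Sample standard deviations s_i = √(s[i,i]):
  s(X) = √(6.7) = 2.5884
  s(Y) = √(7.4667) = 2.7325

Step 3 — r_{ij} = s_{ij} / (s_i · s_j):
  r[X,X] = 1 (diagonal).
  r[X,Y] = -2.8 / (2.5884 · 2.7325) = -2.8 / 7.073 = -0.3959
  r[Y,Y] = 1 (diagonal).

R is symmetric with unit diagonal. Assembling:

R = [[1, -0.3959],
 [-0.3959, 1]]


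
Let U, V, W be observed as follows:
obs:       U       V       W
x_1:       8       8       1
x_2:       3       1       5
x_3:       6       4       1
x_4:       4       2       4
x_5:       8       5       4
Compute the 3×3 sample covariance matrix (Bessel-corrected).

Step 1 — column means:
  mean(U) = (8 + 3 + 6 + 4 + 8) / 5 = 29/5 = 5.8
  mean(V) = (8 + 1 + 4 + 2 + 5) / 5 = 20/5 = 4
  mean(W) = (1 + 5 + 1 + 4 + 4) / 5 = 15/5 = 3

Step 2 — sample covariance S[i,j] = (1/(n-1)) · Σ_k (x_{k,i} - mean_i) · (x_{k,j} - mean_j), with n-1 = 4.
  S[U,U] = ((2.2)·(2.2) + (-2.8)·(-2.8) + (0.2)·(0.2) + (-1.8)·(-1.8) + (2.2)·(2.2)) / 4 = 20.8/4 = 5.2
  S[U,V] = ((2.2)·(4) + (-2.8)·(-3) + (0.2)·(0) + (-1.8)·(-2) + (2.2)·(1)) / 4 = 23/4 = 5.75
  S[U,W] = ((2.2)·(-2) + (-2.8)·(2) + (0.2)·(-2) + (-1.8)·(1) + (2.2)·(1)) / 4 = -10/4 = -2.5
  S[V,V] = ((4)·(4) + (-3)·(-3) + (0)·(0) + (-2)·(-2) + (1)·(1)) / 4 = 30/4 = 7.5
  S[V,W] = ((4)·(-2) + (-3)·(2) + (0)·(-2) + (-2)·(1) + (1)·(1)) / 4 = -15/4 = -3.75
  S[W,W] = ((-2)·(-2) + (2)·(2) + (-2)·(-2) + (1)·(1) + (1)·(1)) / 4 = 14/4 = 3.5

S is symmetric (S[j,i] = S[i,j]). Assembling:

S = [[5.2, 5.75, -2.5],
 [5.75, 7.5, -3.75],
 [-2.5, -3.75, 3.5]]


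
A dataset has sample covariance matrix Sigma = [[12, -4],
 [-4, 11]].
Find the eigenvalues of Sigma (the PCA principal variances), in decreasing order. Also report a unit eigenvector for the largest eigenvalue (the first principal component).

Step 1 — characteristic polynomial of 2×2 Sigma:
  det(Sigma - λI) = λ² - trace · λ + det = 0.
  trace = 12 + 11 = 23, det = 12·11 - (-4)² = 116.
Step 2 — discriminant:
  Δ = trace² - 4·det = 529 - 464 = 65.
Step 3 — eigenvalues:
  λ = (trace ± √Δ)/2 = (23 ± 8.0623)/2,
  λ_1 = 15.5311,  λ_2 = 7.4689.

Step 4 — unit eigenvector for λ_1: solve (Sigma - λ_1 I)v = 0. First row:
  (12 - 15.5311)·v_x + (-4)·v_y = 0, i.e. (-3.5311)·v_x + (-4)·v_y = 0,
  so v ∝ (b, λ_1 - a) = (-4, 3.5311); multiply by -1 so the first entry is positive: u = (4, -3.5311).
  ||u|| = √((4)² + (-3.5311)²) = √(28.4689) ≈ 5.3356,
  v_1 = u/||u|| ≈ (0.7497, -0.6618) (||v_1|| = 1).

λ_1 = 15.5311,  λ_2 = 7.4689;  v_1 ≈ (0.7497, -0.6618)


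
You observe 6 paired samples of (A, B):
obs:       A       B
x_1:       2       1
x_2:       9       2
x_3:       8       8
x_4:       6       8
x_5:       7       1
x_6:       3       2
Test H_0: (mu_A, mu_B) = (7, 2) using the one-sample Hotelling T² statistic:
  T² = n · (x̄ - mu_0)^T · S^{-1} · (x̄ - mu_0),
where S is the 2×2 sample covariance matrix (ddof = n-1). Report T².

Step 1 — sample mean vector:
  mean(A) = (2 + 9 + 8 + 6 + 7 + 3) / 6 = 35/6 = 5.8333
  mean(B) = (1 + 2 + 8 + 8 + 1 + 2) / 6 = 22/6 = 3.6667
  x̄ = (5.8333, 3.6667),  deviation x̄ - mu_0 = (5.8333, 3.6667) - (7, 2) = (-1.1667, 1.6667).

Step 2 — sample covariance matrix, S[i,j] = (1/(n-1)) · Σ_k (x_{k,i} - mean_i) · (x_{k,j} - mean_j), divisor n-1 = 5:
  S[A,A] = ((-3.8333)·(-3.8333) + (3.1667)·(3.1667) + (2.1667)·(2.1667) + (0.1667)·(0.1667) + (1.1667)·(1.1667) + (-2.8333)·(-2.8333)) / 5 = 38.8333/5 = 7.7667
  S[A,B] = ((-3.8333)·(-2.6667) + (3.1667)·(-1.6667) + (2.1667)·(4.3333) + (0.1667)·(4.3333) + (1.1667)·(-2.6667) + (-2.8333)·(-1.6667)) / 5 = 16.6667/5 = 3.3333
  S[B,B] = ((-2.6667)·(-2.6667) + (-1.6667)·(-1.6667) + (4.3333)·(4.3333) + (4.3333)·(4.3333) + (-2.6667)·(-2.6667) + (-1.6667)·(-1.6667)) / 5 = 57.3333/5 = 11.4667
  S = [[7.7667, 3.3333],
 [3.3333, 11.4667]].

Step 3 — invert S. det(S) = 7.7667·11.4667 - (3.3333)² = 77.9467.
  S^{-1} = (1/det) · [[d, -b], [-b, a]] = [[0.1471, -0.0428],
 [-0.0428, 0.0996]].

Step 4 — quadratic form (x̄ - mu_0)^T · S^{-1} · (x̄ - mu_0):
  S^{-1} · (x̄ - mu_0) = (-0.2429, 0.216),
  (x̄ - mu_0)^T · [...] = (-1.1667)·(-0.2429) + (1.6667)·(0.216) = 0.6433.

Step 5 — scale by n: T² = 6 · 0.6433 = 3.8599.

T² ≈ 3.8599


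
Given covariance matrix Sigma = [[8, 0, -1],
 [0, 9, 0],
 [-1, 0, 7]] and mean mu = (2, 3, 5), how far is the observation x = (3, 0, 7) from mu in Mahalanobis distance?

Step 1 — centre the observation: (x - mu) = (1, -3, 2).

Step 2 — invert Sigma (cofactor / det for 3×3, or solve directly):
  Sigma^{-1} = [[0.1273, 0, 0.0182],
 [0, 0.1111, 0],
 [0.0182, 0, 0.1455]].

Step 3 — form the quadratic (x - mu)^T · Sigma^{-1} · (x - mu):
  Sigma^{-1} · (x - mu) = (0.1636, -0.3333, 0.3091).
  (x - mu)^T · [Sigma^{-1} · (x - mu)] = (1)·(0.1636) + (-3)·(-0.3333) + (2)·(0.3091) = 1.7818.

Step 4 — take square root: d = √(1.7818) ≈ 1.3348.

d(x, mu) = √(1.7818) ≈ 1.3348


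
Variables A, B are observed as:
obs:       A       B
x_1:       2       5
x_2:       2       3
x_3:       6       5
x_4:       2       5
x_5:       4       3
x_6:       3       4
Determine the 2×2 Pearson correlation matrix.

Step 1 — column means:
  mean(A) = (2 + 2 + 6 + 2 + 4 + 3) / 6 = 19/6 = 3.1667
  mean(B) = (5 + 3 + 5 + 5 + 3 + 4) / 6 = 25/6 = 4.1667

Step 2 — sample variances and covariances s[i,j] = (1/(n-1)) · Σ_k (x_{k,i} - mean_i) · (x_{k,j} - mean_j), with n-1 = 5:
  s[A,A] = ((-1.1667)·(-1.1667) + (-1.1667)·(-1.1667) + (2.8333)·(2.8333) + (-1.1667)·(-1.1667) + (0.8333)·(0.8333) + (-0.1667)·(-0.1667)) / 5 = 12.8333/5 = 2.5667
  s[A,B] = ((-1.1667)·(0.8333) + (-1.1667)·(-1.1667) + (2.8333)·(0.8333) + (-1.1667)·(0.8333) + (0.8333)·(-1.1667) + (-0.1667)·(-0.1667)) / 5 = 0.8333/5 = 0.1667
  s[B,B] = ((0.8333)·(0.8333) + (-1.1667)·(-1.1667) + (0.8333)·(0.8333) + (0.8333)·(0.8333) + (-1.1667)·(-1.1667) + (-0.1667)·(-0.1667)) / 5 = 4.8333/5 = 0.9667
  Sample standard deviations s_i = √(s[i,i]):
  s(A) = √(2.5667) = 1.6021
  s(B) = √(0.9667) = 0.9832

Step 3 — r_{ij} = s_{ij} / (s_i · s_j):
  r[A,A] = 1 (diagonal).
  r[A,B] = 0.1667 / (1.6021 · 0.9832) = 0.1667 / 1.5752 = 0.1058
  r[B,B] = 1 (diagonal).

R is symmetric with unit diagonal. Assembling:

R = [[1, 0.1058],
 [0.1058, 1]]


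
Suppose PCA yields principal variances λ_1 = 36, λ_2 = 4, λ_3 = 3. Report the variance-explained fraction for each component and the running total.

Step 1 — total variance = trace(Sigma) = Σ λ_i = 36 + 4 + 3 = 43.

Step 2 — fraction explained by component i = λ_i / Σ λ:
  PC1: 36/43 = 0.8372
  PC2: 4/43 = 0.093
  PC3: 3/43 = 0.0698

Step 3 — cumulative fraction after k components = (λ_1 + ... + λ_k) / Σ λ:
  k = 1: 36/43 = 0.8372
  k = 2: (36 + 4)/43 = 40/43 = 0.9302
  k = 3: (36 + 4 + 3)/43 = 43/43 = 1

Summary (fraction, with percent):

explained: PC1 0.8372 (83.72%), PC2 0.093 (9.3%), PC3 0.0698 (6.98%);  cumulative: 0.8372, 0.9302, 1


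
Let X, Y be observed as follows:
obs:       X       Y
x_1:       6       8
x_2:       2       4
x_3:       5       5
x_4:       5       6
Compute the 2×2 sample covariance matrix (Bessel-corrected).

Step 1 — column means:
  mean(X) = (6 + 2 + 5 + 5) / 4 = 18/4 = 4.5
  mean(Y) = (8 + 4 + 5 + 6) / 4 = 23/4 = 5.75

Step 2 — sample covariance S[i,j] = (1/(n-1)) · Σ_k (x_{k,i} - mean_i) · (x_{k,j} - mean_j), with n-1 = 3.
  S[X,X] = ((1.5)·(1.5) + (-2.5)·(-2.5) + (0.5)·(0.5) + (0.5)·(0.5)) / 3 = 9/3 = 3
  S[X,Y] = ((1.5)·(2.25) + (-2.5)·(-1.75) + (0.5)·(-0.75) + (0.5)·(0.25)) / 3 = 7.5/3 = 2.5
  S[Y,Y] = ((2.25)·(2.25) + (-1.75)·(-1.75) + (-0.75)·(-0.75) + (0.25)·(0.25)) / 3 = 8.75/3 = 2.9167

S is symmetric (S[j,i] = S[i,j]). Assembling:

S = [[3, 2.5],
 [2.5, 2.9167]]


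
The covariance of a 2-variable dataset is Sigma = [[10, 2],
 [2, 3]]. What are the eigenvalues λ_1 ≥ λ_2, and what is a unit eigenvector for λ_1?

Step 1 — characteristic polynomial of 2×2 Sigma:
  det(Sigma - λI) = λ² - trace · λ + det = 0.
  trace = 10 + 3 = 13, det = 10·3 - (2)² = 26.
Step 2 — discriminant:
  Δ = trace² - 4·det = 169 - 104 = 65.
Step 3 — eigenvalues:
  λ = (trace ± √Δ)/2 = (13 ± 8.0623)/2,
  λ_1 = 10.5311,  λ_2 = 2.4689.

Step 4 — unit eigenvector for λ_1: solve (Sigma - λ_1 I)v = 0. First row:
  (10 - 10.5311)·v_x + (2)·v_y = 0, i.e. (-0.5311)·v_x + (2)·v_y = 0,
  so v ∝ (b, λ_1 - a) = (2, 0.5311) = u.
  ||u|| = √((2)² + (0.5311)²) = √(4.2821) ≈ 2.0693,
  v_1 = u/||u|| ≈ (0.9665, 0.2567) (||v_1|| = 1).

λ_1 = 10.5311,  λ_2 = 2.4689;  v_1 ≈ (0.9665, 0.2567)


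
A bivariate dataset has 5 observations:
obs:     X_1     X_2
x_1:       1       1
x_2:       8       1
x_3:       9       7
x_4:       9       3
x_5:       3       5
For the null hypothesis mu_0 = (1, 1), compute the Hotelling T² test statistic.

Step 1 — sample mean vector:
  mean(X_1) = (1 + 8 + 9 + 9 + 3) / 5 = 30/5 = 6
  mean(X_2) = (1 + 1 + 7 + 3 + 5) / 5 = 17/5 = 3.4
  x̄ = (6, 3.4),  deviation x̄ - mu_0 = (6, 3.4) - (1, 1) = (5, 2.4).

Step 2 — sample covariance matrix, S[i,j] = (1/(n-1)) · Σ_k (x_{k,i} - mean_i) · (x_{k,j} - mean_j), divisor n-1 = 4:
  S[X_1,X_1] = ((-5)·(-5) + (2)·(2) + (3)·(3) + (3)·(3) + (-3)·(-3)) / 4 = 56/4 = 14
  S[X_1,X_2] = ((-5)·(-2.4) + (2)·(-2.4) + (3)·(3.6) + (3)·(-0.4) + (-3)·(1.6)) / 4 = 12/4 = 3
  S[X_2,X_2] = ((-2.4)·(-2.4) + (-2.4)·(-2.4) + (3.6)·(3.6) + (-0.4)·(-0.4) + (1.6)·(1.6)) / 4 = 27.2/4 = 6.8
  S = [[14, 3],
 [3, 6.8]].

Step 3 — invert S. det(S) = 14·6.8 - (3)² = 86.2.
  S^{-1} = (1/det) · [[d, -b], [-b, a]] = [[0.0789, -0.0348],
 [-0.0348, 0.1624]].

Step 4 — quadratic form (x̄ - mu_0)^T · S^{-1} · (x̄ - mu_0):
  S^{-1} · (x̄ - mu_0) = (0.3109, 0.2158),
  (x̄ - mu_0)^T · [...] = (5)·(0.3109) + (2.4)·(0.2158) = 2.0724.

Step 5 — scale by n: T² = 5 · 2.0724 = 10.3619.

T² ≈ 10.3619


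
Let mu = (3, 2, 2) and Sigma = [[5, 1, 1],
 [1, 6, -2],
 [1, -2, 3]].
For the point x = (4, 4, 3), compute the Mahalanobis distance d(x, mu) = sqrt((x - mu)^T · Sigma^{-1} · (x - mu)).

Step 1 — centre the observation: (x - mu) = (1, 2, 1).

Step 2 — invert Sigma (cofactor / det for 3×3, or solve directly):
  Sigma^{-1} = [[0.2456, -0.0877, -0.1404],
 [-0.0877, 0.2456, 0.193],
 [-0.1404, 0.193, 0.5088]].

Step 3 — form the quadratic (x - mu)^T · Sigma^{-1} · (x - mu):
  Sigma^{-1} · (x - mu) = (-0.0702, 0.5965, 0.7544).
  (x - mu)^T · [Sigma^{-1} · (x - mu)] = (1)·(-0.0702) + (2)·(0.5965) + (1)·(0.7544) = 1.8772.

Step 4 — take square root: d = √(1.8772) ≈ 1.3701.

d(x, mu) = √(1.8772) ≈ 1.3701


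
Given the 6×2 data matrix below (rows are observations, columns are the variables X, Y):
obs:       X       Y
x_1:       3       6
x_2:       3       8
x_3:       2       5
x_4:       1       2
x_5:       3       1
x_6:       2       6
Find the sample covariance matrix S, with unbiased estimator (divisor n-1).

Step 1 — column means:
  mean(X) = (3 + 3 + 2 + 1 + 3 + 2) / 6 = 14/6 = 2.3333
  mean(Y) = (6 + 8 + 5 + 2 + 1 + 6) / 6 = 28/6 = 4.6667

Step 2 — sample covariance S[i,j] = (1/(n-1)) · Σ_k (x_{k,i} - mean_i) · (x_{k,j} - mean_j), with n-1 = 5.
  S[X,X] = ((0.6667)·(0.6667) + (0.6667)·(0.6667) + (-0.3333)·(-0.3333) + (-1.3333)·(-1.3333) + (0.6667)·(0.6667) + (-0.3333)·(-0.3333)) / 5 = 3.3333/5 = 0.6667
  S[X,Y] = ((0.6667)·(1.3333) + (0.6667)·(3.3333) + (-0.3333)·(0.3333) + (-1.3333)·(-2.6667) + (0.6667)·(-3.6667) + (-0.3333)·(1.3333)) / 5 = 3.6667/5 = 0.7333
  S[Y,Y] = ((1.3333)·(1.3333) + (3.3333)·(3.3333) + (0.3333)·(0.3333) + (-2.6667)·(-2.6667) + (-3.6667)·(-3.6667) + (1.3333)·(1.3333)) / 5 = 35.3333/5 = 7.0667

S is symmetric (S[j,i] = S[i,j]). Assembling:

S = [[0.6667, 0.7333],
 [0.7333, 7.0667]]
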